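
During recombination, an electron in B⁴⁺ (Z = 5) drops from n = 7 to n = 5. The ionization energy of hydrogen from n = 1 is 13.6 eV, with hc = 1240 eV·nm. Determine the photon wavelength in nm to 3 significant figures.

For Z = 5 the level energies scale as Z², so the effective Rydberg energy is 13.6 × 25 = 340.0 eV.
ΔE = 340.0 × (1/5² − 1/7²) = 340.0 × 0.01959 = 6.661 eV.
λ = hc/ΔE = 1240 / 6.661 = 186 nm.

186 nm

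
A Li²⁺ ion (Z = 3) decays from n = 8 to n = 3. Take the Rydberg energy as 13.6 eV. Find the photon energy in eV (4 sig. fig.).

11.69 eV

The Bohr energies scale as Z², so for Z = 3: E_n = −122.4/n² eV.
E_8 = −122.4/64 = −1.913 eV and E_3 = −122.4/9 = −13.60 eV.
The photon energy is |E_8 − E_3| = 11.69 eV.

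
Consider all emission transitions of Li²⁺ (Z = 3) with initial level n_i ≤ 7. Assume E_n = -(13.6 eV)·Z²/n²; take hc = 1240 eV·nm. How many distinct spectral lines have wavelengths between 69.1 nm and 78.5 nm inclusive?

Enumerate all n_i → n_f pairs with 1 ≤ n_f < n_i ≤ 7 and compute λ = 1240 / [13.6·9·(1/n_f² − 1/n_i²)].
Lines falling in [69.1, 78.5] nm: 3→2 (72.94 nm).

1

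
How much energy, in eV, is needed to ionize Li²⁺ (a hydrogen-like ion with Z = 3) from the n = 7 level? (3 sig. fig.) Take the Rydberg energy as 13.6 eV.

2.50 eV

E_n = −13.6 Z²/n² = −122.4/n² eV for Z = 3.
E_7 = −122.4/49 = −2.50 eV, so ionization (to E = 0) requires 2.50 eV.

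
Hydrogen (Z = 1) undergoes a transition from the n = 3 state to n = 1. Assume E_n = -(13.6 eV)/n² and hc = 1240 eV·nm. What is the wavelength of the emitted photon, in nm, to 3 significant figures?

103 nm

ΔE = 13.60 × (1/1² − 1/3²) = 13.60 × 0.8889 = 12.09 eV.
λ = hc/ΔE = 1240 / 12.09 = 103 nm.
This line belongs to the Lyman series.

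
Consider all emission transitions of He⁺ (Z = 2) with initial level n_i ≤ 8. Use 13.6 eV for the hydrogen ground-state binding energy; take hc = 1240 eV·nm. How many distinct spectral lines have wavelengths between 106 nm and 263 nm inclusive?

Enumerate all n_i → n_f pairs with 1 ≤ n_f < n_i ≤ 8 and compute λ = 1240 / [13.6·4·(1/n_f² − 1/n_i²)].
Lines falling in [106, 263] nm: 5→2 (108.5 nm), 4→2 (121.6 nm), 3→2 (164.1 nm), 8→3 (238.7 nm), 7→3 (251.3 nm).

5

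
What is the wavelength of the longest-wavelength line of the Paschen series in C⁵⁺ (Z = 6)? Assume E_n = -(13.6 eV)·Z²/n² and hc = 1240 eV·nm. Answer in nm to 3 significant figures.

The Paschen series terminates on n_f = 3; the first line has n_i = 3+1 = 4.
ΔE = 489.6 × (1/3² − 1/4²) = 23.80 eV.
λ = 1240 / 23.80 = 52.1 nm.

52.1 nm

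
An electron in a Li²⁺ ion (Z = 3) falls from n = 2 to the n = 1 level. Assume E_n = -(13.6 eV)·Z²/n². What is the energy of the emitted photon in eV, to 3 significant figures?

91.8 eV

The Bohr energies scale as Z², so for Z = 3: E_n = −122.4/n² eV.
E_2 = −122.4/4 = −30.60 eV and E_1 = −122.4/1 = −122.4 eV.
The photon energy is |E_2 − E_1| = 91.8 eV.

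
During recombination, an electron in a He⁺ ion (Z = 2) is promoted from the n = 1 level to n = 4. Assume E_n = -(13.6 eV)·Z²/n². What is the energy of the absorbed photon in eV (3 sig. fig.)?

51.0 eV

The Bohr energies scale as Z², so for Z = 2: E_n = −54.40/n² eV.
E_4 = −54.40/16 = −3.400 eV and E_1 = −54.40/1 = −54.40 eV.
The photon energy is |E_4 − E_1| = 51.0 eV.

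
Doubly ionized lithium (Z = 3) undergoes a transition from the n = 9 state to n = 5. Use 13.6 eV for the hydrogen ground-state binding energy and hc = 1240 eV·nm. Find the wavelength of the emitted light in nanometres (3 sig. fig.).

366 nm

For Z = 3 the level energies scale as Z², so the effective Rydberg energy is 13.6 × 9 = 122.4 eV.
ΔE = 122.4 × (1/5² − 1/9²) = 122.4 × 0.02765 = 3.385 eV.
λ = hc/ΔE = 1240 / 3.385 = 366 nm.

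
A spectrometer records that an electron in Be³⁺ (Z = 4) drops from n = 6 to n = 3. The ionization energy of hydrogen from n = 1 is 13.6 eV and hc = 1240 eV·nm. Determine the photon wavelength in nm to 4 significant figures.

68.38 nm

For Z = 4 the level energies scale as Z², so the effective Rydberg energy is 13.6 × 16 = 217.6 eV.
ΔE = 217.6 × (1/3² − 1/6²) = 217.6 × 0.08333 = 18.13 eV.
λ = hc/ΔE = 1240 / 18.13 = 68.38 nm.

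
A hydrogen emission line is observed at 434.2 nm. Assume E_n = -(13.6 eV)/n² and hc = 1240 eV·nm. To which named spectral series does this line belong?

Balmer

ΔE = 1240/434.2 = 2.856 eV.
This matches 13.6 × (1/2² − 1/5²), so n_f = 2: the Balmer series.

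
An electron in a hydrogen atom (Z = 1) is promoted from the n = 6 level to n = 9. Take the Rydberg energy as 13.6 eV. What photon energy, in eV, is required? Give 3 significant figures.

E_9 = −13.60/81 = −0.1679 eV and E_6 = −13.60/36 = −0.3778 eV.
The photon energy is |E_9 − E_6| = 0.210 eV.

0.210 eV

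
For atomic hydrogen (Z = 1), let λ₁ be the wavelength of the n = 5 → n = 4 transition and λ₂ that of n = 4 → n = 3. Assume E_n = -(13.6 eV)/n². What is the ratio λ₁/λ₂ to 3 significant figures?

λ ∝ 1/ΔE ∝ 1/(1/n_f² − 1/n_i²), and the Z² and hc factors cancel in the ratio.
λ₁/λ₂ = (1/3² − 1/4²)/(1/4² − 1/5²) = 0.04861/0.02250 = 2.16.

2.16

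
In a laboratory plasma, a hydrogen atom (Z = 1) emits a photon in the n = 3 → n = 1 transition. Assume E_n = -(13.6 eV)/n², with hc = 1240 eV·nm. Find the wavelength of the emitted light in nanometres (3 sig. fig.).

103 nm

ΔE = 13.60 × (1/1² − 1/3²) = 13.60 × 0.8889 = 12.09 eV.
λ = hc/ΔE = 1240 / 12.09 = 103 nm.
This line belongs to the Lyman series.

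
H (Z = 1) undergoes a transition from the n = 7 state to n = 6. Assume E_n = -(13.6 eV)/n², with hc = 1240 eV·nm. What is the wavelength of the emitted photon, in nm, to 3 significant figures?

12400 nm

ΔE = 13.60 × (1/6² − 1/7²) = 13.60 × 0.007370 = 0.1002 eV.
λ = hc/ΔE = 1240 / 0.1002 = 12400 nm.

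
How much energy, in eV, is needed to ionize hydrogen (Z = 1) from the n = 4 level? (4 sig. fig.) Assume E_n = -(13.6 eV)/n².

E_4 = −13.60/16 = −0.8500 eV, so ionization (to E = 0) requires 0.8500 eV.

0.8500 eV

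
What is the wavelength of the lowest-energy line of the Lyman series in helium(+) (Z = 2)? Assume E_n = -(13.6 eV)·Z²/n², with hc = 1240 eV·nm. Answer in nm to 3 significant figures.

The Lyman series terminates on n_f = 1; the first line has n_i = 1+1 = 2.
ΔE = 54.40 × (1/1² − 1/2²) = 40.80 eV.
λ = 1240 / 40.80 = 30.4 nm.

30.4 nm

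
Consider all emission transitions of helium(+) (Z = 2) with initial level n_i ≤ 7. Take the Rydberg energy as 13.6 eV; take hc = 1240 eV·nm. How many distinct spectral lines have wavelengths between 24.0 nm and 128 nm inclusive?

7

Enumerate all n_i → n_f pairs with 1 ≤ n_f < n_i ≤ 7 and compute λ = 1240 / [13.6·4·(1/n_f² − 1/n_i²)].
Lines falling in [24.0, 128] nm: 4→1 (24.31 nm), 3→1 (25.64 nm), 2→1 (30.39 nm), 7→2 (99.28 nm), 6→2 (102.6 nm), 5→2 (108.5 nm), 4→2 (121.6 nm).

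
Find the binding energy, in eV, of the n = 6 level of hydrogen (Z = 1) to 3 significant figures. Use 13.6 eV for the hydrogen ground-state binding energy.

0.378 eV

E_6 = −13.60/36 = −0.378 eV, so ionization (to E = 0) requires 0.378 eV.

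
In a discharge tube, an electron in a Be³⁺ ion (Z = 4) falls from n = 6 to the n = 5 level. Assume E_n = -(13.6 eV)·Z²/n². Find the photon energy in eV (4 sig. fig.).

2.660 eV

The Bohr energies scale as Z², so for Z = 4: E_n = −217.6/n² eV.
E_6 = −217.6/36 = −6.044 eV and E_5 = −217.6/25 = −8.704 eV.
The photon energy is |E_6 − E_5| = 2.660 eV.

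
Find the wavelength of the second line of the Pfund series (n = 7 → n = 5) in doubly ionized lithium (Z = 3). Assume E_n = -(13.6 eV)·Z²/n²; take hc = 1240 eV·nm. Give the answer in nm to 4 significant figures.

517.1 nm

The Pfund series terminates on n_f = 5; the second line has n_i = 5+2 = 7.
ΔE = 122.4 × (1/5² − 1/7²) = 2.398 eV.
λ = 1240 / 2.398 = 517.1 nm.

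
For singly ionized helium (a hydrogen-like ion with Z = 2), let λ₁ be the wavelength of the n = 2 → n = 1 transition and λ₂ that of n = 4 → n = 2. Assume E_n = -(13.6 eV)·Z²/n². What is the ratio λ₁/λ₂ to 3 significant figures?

0.250

λ ∝ 1/ΔE ∝ 1/(1/n_f² − 1/n_i²), and the Z² and hc factors cancel in the ratio.
λ₁/λ₂ = (1/2² − 1/4²)/(1/1² − 1/2²) = 0.1875/0.7500 = 0.250.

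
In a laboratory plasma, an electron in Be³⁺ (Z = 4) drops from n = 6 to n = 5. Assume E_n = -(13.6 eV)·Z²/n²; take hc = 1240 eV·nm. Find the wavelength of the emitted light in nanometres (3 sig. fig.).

For Z = 4 the level energies scale as Z², so the effective Rydberg energy is 13.6 × 16 = 217.6 eV.
ΔE = 217.6 × (1/5² − 1/6²) = 217.6 × 0.01222 = 2.660 eV.
λ = hc/ΔE = 1240 / 2.660 = 466 nm.

466 nm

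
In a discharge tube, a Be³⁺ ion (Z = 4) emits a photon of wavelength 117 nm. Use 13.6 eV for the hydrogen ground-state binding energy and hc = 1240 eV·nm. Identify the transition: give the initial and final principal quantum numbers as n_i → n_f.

n_i = 4, n_f = 3

The photon energy is ΔE = hc/λ = 1240 / 117 = 10.60 eV.
With Z = 4, ΔE = 217.6 × (1/n_f² − 1/n_i²), so 1/n_f² − 1/n_i² = 0.04871.
Trying n_f = 3 gives 1/n_i² = 0.06241, i.e. n_i ≈ 4; this pair matches.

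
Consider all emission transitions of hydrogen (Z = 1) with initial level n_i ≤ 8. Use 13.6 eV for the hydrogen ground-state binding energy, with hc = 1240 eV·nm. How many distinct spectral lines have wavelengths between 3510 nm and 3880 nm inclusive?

1

Enumerate all n_i → n_f pairs with 1 ≤ n_f < n_i ≤ 8 and compute λ = 1240 / [13.6·1·(1/n_f² − 1/n_i²)].
Lines falling in [3510, 3880] nm: 8→5 (3741 nm).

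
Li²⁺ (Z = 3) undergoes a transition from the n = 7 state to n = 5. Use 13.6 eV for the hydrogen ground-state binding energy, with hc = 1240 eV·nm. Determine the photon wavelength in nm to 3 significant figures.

For Z = 3 the level energies scale as Z², so the effective Rydberg energy is 13.6 × 9 = 122.4 eV.
ΔE = 122.4 × (1/5² − 1/7²) = 122.4 × 0.01959 = 2.398 eV.
λ = hc/ΔE = 1240 / 2.398 = 517 nm.

517 nm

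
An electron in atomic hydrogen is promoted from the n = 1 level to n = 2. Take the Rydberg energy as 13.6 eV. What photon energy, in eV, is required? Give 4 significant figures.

E_2 = −13.60/4 = −3.400 eV and E_1 = −13.60/1 = −13.60 eV.
The photon energy is |E_2 − E_1| = 10.20 eV.

10.20 eV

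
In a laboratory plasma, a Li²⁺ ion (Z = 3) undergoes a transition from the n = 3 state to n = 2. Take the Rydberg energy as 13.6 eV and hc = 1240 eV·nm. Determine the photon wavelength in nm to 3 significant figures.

For Z = 3 the level energies scale as Z², so the effective Rydberg energy is 13.6 × 9 = 122.4 eV.
ΔE = 122.4 × (1/2² − 1/3²) = 122.4 × 0.1389 = 17.00 eV.
λ = hc/ΔE = 1240 / 17.00 = 72.9 nm.

72.9 nm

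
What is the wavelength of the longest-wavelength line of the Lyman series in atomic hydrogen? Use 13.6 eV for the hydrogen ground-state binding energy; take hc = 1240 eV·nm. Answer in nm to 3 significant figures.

The Lyman series terminates on n_f = 1; the first line has n_i = 1+1 = 2.
ΔE = 13.60 × (1/1² − 1/2²) = 10.20 eV.
λ = 1240 / 10.20 = 122 nm.

122 nm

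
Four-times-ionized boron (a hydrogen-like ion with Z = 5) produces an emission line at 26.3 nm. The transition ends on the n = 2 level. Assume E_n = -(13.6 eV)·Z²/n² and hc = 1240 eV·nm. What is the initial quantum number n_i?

The photon energy is ΔE = hc/λ = 1240 / 26.3 = 47.15 eV.
With Z = 5, ΔE = 340.0 × (1/n_f² − 1/n_i²), so 1/n_f² − 1/n_i² = 0.1387.
With n_f = 2: 1/n_i² = 1/4 − 0.1387 = 0.1113, so n_i ≈ 3.00.

n_i = 3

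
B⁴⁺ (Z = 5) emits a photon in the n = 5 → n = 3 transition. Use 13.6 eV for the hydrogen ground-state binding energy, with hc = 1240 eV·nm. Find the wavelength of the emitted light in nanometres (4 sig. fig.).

51.29 nm

For Z = 5 the level energies scale as Z², so the effective Rydberg energy is 13.6 × 25 = 340.0 eV.
ΔE = 340.0 × (1/3² − 1/5²) = 340.0 × 0.07111 = 24.18 eV.
λ = hc/ΔE = 1240 / 24.18 = 51.29 nm.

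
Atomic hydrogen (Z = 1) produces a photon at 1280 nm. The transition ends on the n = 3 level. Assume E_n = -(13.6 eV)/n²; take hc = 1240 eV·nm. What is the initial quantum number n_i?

n_i = 5

The photon energy is ΔE = hc/λ = 1240 / 1280 = 0.9688 eV.
With Z = 1, ΔE = 13.60 × (1/n_f² − 1/n_i²), so 1/n_f² − 1/n_i² = 0.07123.
With n_f = 3: 1/n_i² = 1/9 − 0.07123 = 0.03988, so n_i ≈ 5.01.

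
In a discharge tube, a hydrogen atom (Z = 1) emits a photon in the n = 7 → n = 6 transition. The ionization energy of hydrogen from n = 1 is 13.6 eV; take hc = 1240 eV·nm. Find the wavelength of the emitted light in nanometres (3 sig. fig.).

12400 nm

ΔE = 13.60 × (1/6² − 1/7²) = 13.60 × 0.007370 = 0.1002 eV.
λ = hc/ΔE = 1240 / 0.1002 = 12400 nm.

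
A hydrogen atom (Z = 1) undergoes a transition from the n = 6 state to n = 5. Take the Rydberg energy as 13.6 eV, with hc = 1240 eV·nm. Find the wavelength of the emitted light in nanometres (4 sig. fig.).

7460 nm

ΔE = 13.60 × (1/5² − 1/6²) = 13.60 × 0.01222 = 0.1662 eV.
λ = hc/ΔE = 1240 / 0.1662 = 7460 nm.
This line belongs to the Pfund series.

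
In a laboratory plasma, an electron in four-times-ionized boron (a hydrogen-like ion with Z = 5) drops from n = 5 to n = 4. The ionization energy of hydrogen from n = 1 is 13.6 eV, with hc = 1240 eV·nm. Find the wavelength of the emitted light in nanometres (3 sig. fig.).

For Z = 5 the level energies scale as Z², so the effective Rydberg energy is 13.6 × 25 = 340.0 eV.
ΔE = 340.0 × (1/4² − 1/5²) = 340.0 × 0.02250 = 7.650 eV.
λ = hc/ΔE = 1240 / 7.650 = 162 nm.

162 nm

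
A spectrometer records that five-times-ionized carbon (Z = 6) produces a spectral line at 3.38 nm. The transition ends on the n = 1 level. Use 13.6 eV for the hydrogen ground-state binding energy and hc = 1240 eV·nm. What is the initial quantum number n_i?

n_i = 2

The photon energy is ΔE = hc/λ = 1240 / 3.38 = 366.9 eV.
With Z = 6, ΔE = 489.6 × (1/n_f² − 1/n_i²), so 1/n_f² − 1/n_i² = 0.7493.
With n_f = 1: 1/n_i² = 1/1 − 0.7493 = 0.2507, so n_i ≈ 2.00.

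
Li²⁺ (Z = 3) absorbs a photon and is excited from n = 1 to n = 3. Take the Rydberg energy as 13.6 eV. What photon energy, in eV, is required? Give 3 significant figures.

The Bohr energies scale as Z², so for Z = 3: E_n = −122.4/n² eV.
E_3 = −122.4/9 = −13.60 eV and E_1 = −122.4/1 = −122.4 eV.
The photon energy is |E_3 − E_1| = 109 eV.

109 eV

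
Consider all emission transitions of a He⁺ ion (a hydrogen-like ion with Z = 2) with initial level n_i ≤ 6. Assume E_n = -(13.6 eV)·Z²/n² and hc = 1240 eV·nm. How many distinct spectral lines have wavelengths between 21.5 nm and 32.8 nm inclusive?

5

Enumerate all n_i → n_f pairs with 1 ≤ n_f < n_i ≤ 6 and compute λ = 1240 / [13.6·4·(1/n_f² − 1/n_i²)].
Lines falling in [21.5, 32.8] nm: 6→1 (23.45 nm), 5→1 (23.74 nm), 4→1 (24.31 nm), 3→1 (25.64 nm), 2→1 (30.39 nm).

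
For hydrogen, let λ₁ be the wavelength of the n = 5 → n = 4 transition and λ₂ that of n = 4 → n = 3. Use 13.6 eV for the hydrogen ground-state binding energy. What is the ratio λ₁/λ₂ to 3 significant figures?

λ ∝ 1/ΔE ∝ 1/(1/n_f² − 1/n_i²), and the Z² and hc factors cancel in the ratio.
λ₁/λ₂ = (1/3² − 1/4²)/(1/4² − 1/5²) = 0.04861/0.02250 = 2.16.

2.16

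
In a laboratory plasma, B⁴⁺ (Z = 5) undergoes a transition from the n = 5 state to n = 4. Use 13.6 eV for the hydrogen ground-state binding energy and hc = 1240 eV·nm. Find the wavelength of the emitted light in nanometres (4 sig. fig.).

162.1 nm

For Z = 5 the level energies scale as Z², so the effective Rydberg energy is 13.6 × 25 = 340.0 eV.
ΔE = 340.0 × (1/4² − 1/5²) = 340.0 × 0.02250 = 7.650 eV.
λ = hc/ΔE = 1240 / 7.650 = 162.1 nm.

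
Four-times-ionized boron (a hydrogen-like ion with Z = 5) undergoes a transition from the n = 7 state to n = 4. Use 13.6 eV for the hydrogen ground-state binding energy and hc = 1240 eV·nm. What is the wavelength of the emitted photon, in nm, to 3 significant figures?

86.6 nm

For Z = 5 the level energies scale as Z², so the effective Rydberg energy is 13.6 × 25 = 340.0 eV.
ΔE = 340.0 × (1/4² − 1/7²) = 340.0 × 0.04209 = 14.31 eV.
λ = hc/ΔE = 1240 / 14.31 = 86.6 nm.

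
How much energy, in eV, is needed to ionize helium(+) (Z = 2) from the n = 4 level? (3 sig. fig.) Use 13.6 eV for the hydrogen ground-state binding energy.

E_n = −13.6 Z²/n² = −54.40/n² eV for Z = 2.
E_4 = −54.40/16 = −3.40 eV, so ionization (to E = 0) requires 3.40 eV.

3.40 eV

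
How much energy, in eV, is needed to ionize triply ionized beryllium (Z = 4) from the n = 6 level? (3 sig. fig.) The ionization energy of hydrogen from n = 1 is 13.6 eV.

6.04 eV

E_n = −13.6 Z²/n² = −217.6/n² eV for Z = 4.
E_6 = −217.6/36 = −6.04 eV, so ionization (to E = 0) requires 6.04 eV.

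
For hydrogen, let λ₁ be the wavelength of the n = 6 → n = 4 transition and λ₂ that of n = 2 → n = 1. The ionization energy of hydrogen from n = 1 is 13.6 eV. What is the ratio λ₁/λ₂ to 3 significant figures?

λ ∝ 1/ΔE ∝ 1/(1/n_f² − 1/n_i²), and the Z² and hc factors cancel in the ratio.
λ₁/λ₂ = (1/1² − 1/2²)/(1/4² − 1/6²) = 0.7500/0.03472 = 21.6.

21.6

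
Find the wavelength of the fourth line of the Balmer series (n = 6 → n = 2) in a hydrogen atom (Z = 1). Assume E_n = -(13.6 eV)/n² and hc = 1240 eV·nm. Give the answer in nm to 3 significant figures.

The Balmer series terminates on n_f = 2; the fourth line has n_i = 2+4 = 6.
ΔE = 13.60 × (1/2² − 1/6²) = 3.022 eV.
λ = 1240 / 3.022 = 410 nm.

410 nm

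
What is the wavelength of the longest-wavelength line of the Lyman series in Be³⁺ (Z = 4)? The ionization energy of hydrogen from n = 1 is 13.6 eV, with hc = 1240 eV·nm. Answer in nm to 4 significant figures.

The Lyman series terminates on n_f = 1; the first line has n_i = 1+1 = 2.
ΔE = 217.6 × (1/1² − 1/2²) = 163.2 eV.
λ = 1240 / 163.2 = 7.598 nm.

7.598 nm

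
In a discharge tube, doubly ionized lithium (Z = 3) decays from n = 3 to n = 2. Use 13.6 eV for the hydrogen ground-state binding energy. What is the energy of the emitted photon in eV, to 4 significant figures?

The Bohr energies scale as Z², so for Z = 3: E_n = −122.4/n² eV.
E_3 = −122.4/9 = −13.60 eV and E_2 = −122.4/4 = −30.60 eV.
The photon energy is |E_3 − E_2| = 17.00 eV.

17.00 eV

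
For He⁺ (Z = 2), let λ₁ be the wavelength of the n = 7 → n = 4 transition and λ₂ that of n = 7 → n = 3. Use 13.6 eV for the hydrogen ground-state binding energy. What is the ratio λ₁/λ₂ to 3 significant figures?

λ ∝ 1/ΔE ∝ 1/(1/n_f² − 1/n_i²), and the Z² and hc factors cancel in the ratio.
λ₁/λ₂ = (1/3² − 1/7²)/(1/4² − 1/7²) = 0.09070/0.04209 = 2.15.

2.15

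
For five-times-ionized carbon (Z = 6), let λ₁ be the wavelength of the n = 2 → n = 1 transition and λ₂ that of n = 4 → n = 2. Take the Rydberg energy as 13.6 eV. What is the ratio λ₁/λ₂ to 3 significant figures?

0.250

λ ∝ 1/ΔE ∝ 1/(1/n_f² − 1/n_i²), and the Z² and hc factors cancel in the ratio.
λ₁/λ₂ = (1/2² − 1/4²)/(1/1² − 1/2²) = 0.1875/0.7500 = 0.250.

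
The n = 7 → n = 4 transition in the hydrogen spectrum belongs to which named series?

Brackett

The series is set by the lower level: n_f = 4 is the Brackett series.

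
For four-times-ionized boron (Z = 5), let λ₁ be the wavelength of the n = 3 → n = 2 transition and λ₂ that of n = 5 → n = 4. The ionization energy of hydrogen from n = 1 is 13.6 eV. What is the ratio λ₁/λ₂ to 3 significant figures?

λ ∝ 1/ΔE ∝ 1/(1/n_f² − 1/n_i²), and the Z² and hc factors cancel in the ratio.
λ₁/λ₂ = (1/4² − 1/5²)/(1/2² − 1/3²) = 0.02250/0.1389 = 0.162.

0.162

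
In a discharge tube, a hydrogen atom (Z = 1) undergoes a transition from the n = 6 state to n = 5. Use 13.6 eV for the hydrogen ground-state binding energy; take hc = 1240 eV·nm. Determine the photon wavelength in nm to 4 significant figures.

7460 nm

ΔE = 13.60 × (1/5² − 1/6²) = 13.60 × 0.01222 = 0.1662 eV.
λ = hc/ΔE = 1240 / 0.1662 = 7460 nm.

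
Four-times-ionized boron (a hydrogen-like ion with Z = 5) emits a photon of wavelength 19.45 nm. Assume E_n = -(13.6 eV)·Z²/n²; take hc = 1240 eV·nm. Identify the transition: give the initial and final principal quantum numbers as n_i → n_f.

n_i = 4, n_f = 2

The photon energy is ΔE = hc/λ = 1240 / 19.45 = 63.75 eV.
With Z = 5, ΔE = 340.0 × (1/n_f² − 1/n_i²), so 1/n_f² − 1/n_i² = 0.1875.
Trying n_f = 2 gives 1/n_i² = 0.06249, i.e. n_i ≈ 4; this pair matches.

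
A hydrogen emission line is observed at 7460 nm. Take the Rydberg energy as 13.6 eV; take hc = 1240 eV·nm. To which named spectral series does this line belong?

Pfund

ΔE = 1240/7460 = 0.1662 eV.
This matches 13.6 × (1/5² − 1/6²), so n_f = 5: the Pfund series.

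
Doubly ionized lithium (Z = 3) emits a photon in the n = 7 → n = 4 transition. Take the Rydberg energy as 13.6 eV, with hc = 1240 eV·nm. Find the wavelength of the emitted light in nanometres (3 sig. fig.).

For Z = 3 the level energies scale as Z², so the effective Rydberg energy is 13.6 × 9 = 122.4 eV.
ΔE = 122.4 × (1/4² − 1/7²) = 122.4 × 0.04209 = 5.152 eV.
λ = hc/ΔE = 1240 / 5.152 = 241 nm.

241 nm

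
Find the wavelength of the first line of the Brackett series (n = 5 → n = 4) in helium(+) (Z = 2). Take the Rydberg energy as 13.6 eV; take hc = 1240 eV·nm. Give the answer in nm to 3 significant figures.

1010 nm

The Brackett series terminates on n_f = 4; the first line has n_i = 4+1 = 5.
ΔE = 54.40 × (1/4² − 1/5²) = 1.224 eV.
λ = 1240 / 1.224 = 1010 nm.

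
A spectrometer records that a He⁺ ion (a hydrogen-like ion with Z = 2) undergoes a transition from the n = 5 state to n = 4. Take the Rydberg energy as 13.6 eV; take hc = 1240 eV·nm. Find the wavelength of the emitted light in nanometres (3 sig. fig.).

For Z = 2 the level energies scale as Z², so the effective Rydberg energy is 13.6 × 4 = 54.40 eV.
ΔE = 54.40 × (1/4² − 1/5²) = 54.40 × 0.02250 = 1.224 eV.
λ = hc/ΔE = 1240 / 1.224 = 1010 nm.

1010 nm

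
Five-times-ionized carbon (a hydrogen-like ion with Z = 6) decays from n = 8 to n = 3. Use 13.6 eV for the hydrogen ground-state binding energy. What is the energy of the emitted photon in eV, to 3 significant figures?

The Bohr energies scale as Z², so for Z = 6: E_n = −489.6/n² eV.
E_8 = −489.6/64 = −7.650 eV and E_3 = −489.6/9 = −54.40 eV.
The photon energy is |E_8 − E_3| = 46.8 eV.

46.8 eV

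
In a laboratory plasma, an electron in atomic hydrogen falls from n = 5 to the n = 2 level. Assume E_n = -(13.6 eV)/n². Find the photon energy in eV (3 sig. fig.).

E_5 = −13.60/25 = −0.5440 eV and E_2 = −13.60/4 = −3.400 eV.
The photon energy is |E_5 − E_2| = 2.86 eV.

2.86 eV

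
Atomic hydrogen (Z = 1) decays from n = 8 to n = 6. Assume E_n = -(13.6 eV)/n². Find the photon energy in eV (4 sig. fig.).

0.1653 eV

E_8 = −13.60/64 = −0.2125 eV and E_6 = −13.60/36 = −0.3778 eV.
The photon energy is |E_8 − E_6| = 0.1653 eV.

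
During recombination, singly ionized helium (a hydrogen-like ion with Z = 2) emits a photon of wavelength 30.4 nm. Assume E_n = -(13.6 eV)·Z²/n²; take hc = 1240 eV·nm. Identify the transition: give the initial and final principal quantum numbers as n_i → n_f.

The photon energy is ΔE = hc/λ = 1240 / 30.4 = 40.79 eV.
With Z = 2, ΔE = 54.40 × (1/n_f² − 1/n_i²), so 1/n_f² − 1/n_i² = 0.7498.
Trying n_f = 1 gives 1/n_i² = 0.2502, i.e. n_i ≈ 2; this pair matches.

n_i = 2, n_f = 1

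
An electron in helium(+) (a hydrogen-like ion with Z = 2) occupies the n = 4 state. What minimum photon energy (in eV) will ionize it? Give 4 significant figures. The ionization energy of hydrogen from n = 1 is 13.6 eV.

E_n = −13.6 Z²/n² = −54.40/n² eV for Z = 2.
E_4 = −54.40/16 = −3.400 eV, so ionization (to E = 0) requires 3.400 eV.

3.400 eV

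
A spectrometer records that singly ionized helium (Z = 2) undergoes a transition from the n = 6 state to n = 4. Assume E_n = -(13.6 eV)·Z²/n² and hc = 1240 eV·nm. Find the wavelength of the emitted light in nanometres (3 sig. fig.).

For Z = 2 the level energies scale as Z², so the effective Rydberg energy is 13.6 × 4 = 54.40 eV.
ΔE = 54.40 × (1/4² − 1/6²) = 54.40 × 0.03472 = 1.889 eV.
λ = hc/ΔE = 1240 / 1.889 = 656 nm.

656 nm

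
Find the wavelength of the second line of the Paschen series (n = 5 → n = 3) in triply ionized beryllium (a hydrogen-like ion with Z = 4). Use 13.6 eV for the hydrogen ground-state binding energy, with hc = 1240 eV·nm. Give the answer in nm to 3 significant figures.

80.1 nm

The Paschen series terminates on n_f = 3; the second line has n_i = 3+2 = 5.
ΔE = 217.6 × (1/3² − 1/5²) = 15.47 eV.
λ = 1240 / 15.47 = 80.1 nm.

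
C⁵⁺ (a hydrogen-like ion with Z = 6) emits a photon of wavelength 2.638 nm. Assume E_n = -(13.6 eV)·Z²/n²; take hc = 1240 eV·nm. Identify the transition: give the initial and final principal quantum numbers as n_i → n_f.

n_i = 5, n_f = 1

The photon energy is ΔE = hc/λ = 1240 / 2.638 = 470.1 eV.
With Z = 6, ΔE = 489.6 × (1/n_f² − 1/n_i²), so 1/n_f² − 1/n_i² = 0.9601.
Trying n_f = 1 gives 1/n_i² = 0.03992, i.e. n_i ≈ 5; this pair matches.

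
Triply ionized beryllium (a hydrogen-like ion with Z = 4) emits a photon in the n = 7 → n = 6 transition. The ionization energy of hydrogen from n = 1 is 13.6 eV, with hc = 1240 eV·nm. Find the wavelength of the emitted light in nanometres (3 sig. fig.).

773 nm

For Z = 4 the level energies scale as Z², so the effective Rydberg energy is 13.6 × 16 = 217.6 eV.
ΔE = 217.6 × (1/6² − 1/7²) = 217.6 × 0.007370 = 1.604 eV.
λ = hc/ΔE = 1240 / 1.604 = 773 nm.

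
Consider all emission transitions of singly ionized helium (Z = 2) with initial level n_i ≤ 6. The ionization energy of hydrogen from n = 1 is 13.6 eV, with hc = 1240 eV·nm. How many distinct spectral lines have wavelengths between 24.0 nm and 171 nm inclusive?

7

Enumerate all n_i → n_f pairs with 1 ≤ n_f < n_i ≤ 6 and compute λ = 1240 / [13.6·4·(1/n_f² − 1/n_i²)].
Lines falling in [24.0, 171] nm: 4→1 (24.31 nm), 3→1 (25.64 nm), 2→1 (30.39 nm), 6→2 (102.6 nm), 5→2 (108.5 nm), 4→2 (121.6 nm), 3→2 (164.1 nm).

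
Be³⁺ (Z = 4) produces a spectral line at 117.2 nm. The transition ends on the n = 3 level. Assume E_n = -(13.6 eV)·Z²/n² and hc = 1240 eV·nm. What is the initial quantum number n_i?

The photon energy is ΔE = hc/λ = 1240 / 117.2 = 10.58 eV.
With Z = 4, ΔE = 217.6 × (1/n_f² − 1/n_i²), so 1/n_f² − 1/n_i² = 0.04862.
With n_f = 3: 1/n_i² = 1/9 − 0.04862 = 0.06249, so n_i ≈ 4.00.

n_i = 4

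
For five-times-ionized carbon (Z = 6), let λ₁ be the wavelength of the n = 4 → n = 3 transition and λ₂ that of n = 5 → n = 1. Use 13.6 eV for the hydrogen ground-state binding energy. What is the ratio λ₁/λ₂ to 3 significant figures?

19.7

λ ∝ 1/ΔE ∝ 1/(1/n_f² − 1/n_i²), and the Z² and hc factors cancel in the ratio.
λ₁/λ₂ = (1/1² − 1/5²)/(1/3² − 1/4²) = 0.9600/0.04861 = 19.7.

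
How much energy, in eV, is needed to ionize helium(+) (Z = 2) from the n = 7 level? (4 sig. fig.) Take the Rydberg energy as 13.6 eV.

E_n = −13.6 Z²/n² = −54.40/n² eV for Z = 2.
E_7 = −54.40/49 = −1.110 eV, so ionization (to E = 0) requires 1.110 eV.

1.110 eV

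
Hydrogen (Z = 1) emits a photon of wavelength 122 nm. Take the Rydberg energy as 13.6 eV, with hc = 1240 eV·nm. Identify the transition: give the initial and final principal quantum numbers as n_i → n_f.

The photon energy is ΔE = hc/λ = 1240 / 122 = 10.16 eV.
With Z = 1, ΔE = 13.60 × (1/n_f² − 1/n_i²), so 1/n_f² − 1/n_i² = 0.7473.
Trying n_f = 1 gives 1/n_i² = 0.2527, i.e. n_i ≈ 2; this pair matches.

n_i = 2, n_f = 1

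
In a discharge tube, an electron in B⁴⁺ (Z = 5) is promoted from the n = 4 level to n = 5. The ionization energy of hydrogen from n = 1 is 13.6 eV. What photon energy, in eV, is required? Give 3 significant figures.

The Bohr energies scale as Z², so for Z = 5: E_n = −340.0/n² eV.
E_5 = −340.0/25 = −13.60 eV and E_4 = −340.0/16 = −21.25 eV.
The photon energy is |E_5 − E_4| = 7.65 eV.

7.65 eV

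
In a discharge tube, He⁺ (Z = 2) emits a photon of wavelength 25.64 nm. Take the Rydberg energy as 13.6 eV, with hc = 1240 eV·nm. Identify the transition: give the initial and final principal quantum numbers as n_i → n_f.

The photon energy is ΔE = hc/λ = 1240 / 25.64 = 48.36 eV.
With Z = 2, ΔE = 54.40 × (1/n_f² − 1/n_i²), so 1/n_f² − 1/n_i² = 0.8890.
Trying n_f = 1 gives 1/n_i² = 0.1110, i.e. n_i ≈ 3; this pair matches.

n_i = 3, n_f = 1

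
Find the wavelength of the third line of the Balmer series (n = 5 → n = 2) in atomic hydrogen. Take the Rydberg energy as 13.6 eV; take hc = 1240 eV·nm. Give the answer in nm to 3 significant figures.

434 nm

The Balmer series terminates on n_f = 2; the third line has n_i = 2+3 = 5.
ΔE = 13.60 × (1/2² − 1/5²) = 2.856 eV.
λ = 1240 / 2.856 = 434 nm.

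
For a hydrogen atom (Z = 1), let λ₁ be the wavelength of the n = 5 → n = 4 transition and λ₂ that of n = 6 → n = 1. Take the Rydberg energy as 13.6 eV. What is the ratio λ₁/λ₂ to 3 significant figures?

λ ∝ 1/ΔE ∝ 1/(1/n_f² − 1/n_i²), and the Z² and hc factors cancel in the ratio.
λ₁/λ₂ = (1/1² − 1/6²)/(1/4² − 1/5²) = 0.9722/0.02250 = 43.2.

43.2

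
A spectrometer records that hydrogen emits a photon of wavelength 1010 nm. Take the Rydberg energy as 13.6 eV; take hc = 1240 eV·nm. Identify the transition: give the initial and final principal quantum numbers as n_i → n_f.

The photon energy is ΔE = hc/λ = 1240 / 1010 = 1.228 eV.
With Z = 1, ΔE = 13.60 × (1/n_f² − 1/n_i²), so 1/n_f² − 1/n_i² = 0.09027.
Trying n_f = 3 gives 1/n_i² = 0.02084, i.e. n_i ≈ 7; this pair matches.

n_i = 7, n_f = 3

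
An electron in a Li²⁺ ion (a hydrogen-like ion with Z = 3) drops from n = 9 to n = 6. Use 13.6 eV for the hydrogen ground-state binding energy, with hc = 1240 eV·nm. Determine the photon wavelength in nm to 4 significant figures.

656.5 nm

For Z = 3 the level energies scale as Z², so the effective Rydberg energy is 13.6 × 9 = 122.4 eV.
ΔE = 122.4 × (1/6² − 1/9²) = 122.4 × 0.01543 = 1.889 eV.
λ = hc/ΔE = 1240 / 1.889 = 656.5 nm.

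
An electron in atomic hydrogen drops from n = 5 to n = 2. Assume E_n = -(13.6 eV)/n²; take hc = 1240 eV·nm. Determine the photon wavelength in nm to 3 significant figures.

434 nm

ΔE = 13.60 × (1/2² − 1/5²) = 13.60 × 0.2100 = 2.856 eV.
λ = hc/ΔE = 1240 / 2.856 = 434 nm.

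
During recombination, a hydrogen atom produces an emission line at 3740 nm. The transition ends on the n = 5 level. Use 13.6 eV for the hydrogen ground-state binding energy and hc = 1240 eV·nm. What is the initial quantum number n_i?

n_i = 8

The photon energy is ΔE = hc/λ = 1240 / 3740 = 0.3316 eV.
With Z = 1, ΔE = 13.60 × (1/n_f² − 1/n_i²), so 1/n_f² − 1/n_i² = 0.02438.
With n_f = 5: 1/n_i² = 1/25 − 0.02438 = 0.01562, so n_i ≈ 8.00.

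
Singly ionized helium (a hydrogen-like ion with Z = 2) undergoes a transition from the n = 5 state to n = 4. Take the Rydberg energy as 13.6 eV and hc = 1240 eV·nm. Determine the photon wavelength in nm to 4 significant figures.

For Z = 2 the level energies scale as Z², so the effective Rydberg energy is 13.6 × 4 = 54.40 eV.
ΔE = 54.40 × (1/4² − 1/5²) = 54.40 × 0.02250 = 1.224 eV.
λ = hc/ΔE = 1240 / 1.224 = 1013 nm.

1013 nm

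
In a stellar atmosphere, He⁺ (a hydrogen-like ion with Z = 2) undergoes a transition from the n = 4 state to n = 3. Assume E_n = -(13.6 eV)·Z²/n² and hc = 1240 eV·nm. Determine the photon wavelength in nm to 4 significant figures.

For Z = 2 the level energies scale as Z², so the effective Rydberg energy is 13.6 × 4 = 54.40 eV.
ΔE = 54.40 × (1/3² − 1/4²) = 54.40 × 0.04861 = 2.644 eV.
λ = hc/ΔE = 1240 / 2.644 = 468.9 nm.

468.9 nm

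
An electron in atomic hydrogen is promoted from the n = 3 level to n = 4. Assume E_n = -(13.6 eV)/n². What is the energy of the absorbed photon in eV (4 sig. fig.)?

0.6611 eV

E_4 = −13.60/16 = −0.8500 eV and E_3 = −13.60/9 = −1.511 eV.
The photon energy is |E_4 − E_3| = 0.6611 eV.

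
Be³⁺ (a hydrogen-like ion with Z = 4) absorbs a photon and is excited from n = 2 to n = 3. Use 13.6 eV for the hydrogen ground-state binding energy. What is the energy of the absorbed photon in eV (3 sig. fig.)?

30.2 eV

The Bohr energies scale as Z², so for Z = 4: E_n = −217.6/n² eV.
E_3 = −217.6/9 = −24.18 eV and E_2 = −217.6/4 = −54.40 eV.
The photon energy is |E_3 − E_2| = 30.2 eV.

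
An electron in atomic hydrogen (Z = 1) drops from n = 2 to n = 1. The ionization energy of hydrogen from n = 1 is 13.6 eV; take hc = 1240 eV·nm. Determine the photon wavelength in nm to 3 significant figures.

ΔE = 13.60 × (1/1² − 1/2²) = 13.60 × 0.7500 = 10.20 eV.
λ = hc/ΔE = 1240 / 10.20 = 122 nm.
This line belongs to the Lyman series.

122 nm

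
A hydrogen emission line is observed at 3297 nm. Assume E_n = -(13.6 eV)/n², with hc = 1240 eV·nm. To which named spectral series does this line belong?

ΔE = 1240/3297 = 0.3761 eV.
This matches 13.6 × (1/5² − 1/9²), so n_f = 5: the Pfund series.

Pfund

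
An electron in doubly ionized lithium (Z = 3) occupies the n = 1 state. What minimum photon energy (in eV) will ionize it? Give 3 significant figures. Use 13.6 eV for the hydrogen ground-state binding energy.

122 eV

E_n = −13.6 Z²/n² = −122.4/n² eV for Z = 3.
E_1 = −122.4/1 = −122 eV, so ionization (to E = 0) requires 122 eV.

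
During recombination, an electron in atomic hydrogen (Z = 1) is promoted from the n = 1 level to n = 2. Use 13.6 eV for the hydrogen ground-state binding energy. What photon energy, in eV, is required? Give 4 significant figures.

E_2 = −13.60/4 = −3.400 eV and E_1 = −13.60/1 = −13.60 eV.
The photon energy is |E_2 − E_1| = 10.20 eV.

10.20 eV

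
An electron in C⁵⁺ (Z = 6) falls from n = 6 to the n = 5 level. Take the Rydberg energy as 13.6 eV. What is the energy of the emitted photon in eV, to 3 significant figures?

5.98 eV

The Bohr energies scale as Z², so for Z = 6: E_n = −489.6/n² eV.
E_6 = −489.6/36 = −13.60 eV and E_5 = −489.6/25 = −19.58 eV.
The photon energy is |E_6 − E_5| = 5.98 eV.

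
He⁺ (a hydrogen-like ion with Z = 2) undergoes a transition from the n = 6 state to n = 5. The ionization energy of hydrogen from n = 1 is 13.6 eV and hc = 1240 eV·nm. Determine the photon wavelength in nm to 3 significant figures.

1860 nm

For Z = 2 the level energies scale as Z², so the effective Rydberg energy is 13.6 × 4 = 54.40 eV.
ΔE = 54.40 × (1/5² − 1/6²) = 54.40 × 0.01222 = 0.6649 eV.
λ = hc/ΔE = 1240 / 0.6649 = 1860 nm.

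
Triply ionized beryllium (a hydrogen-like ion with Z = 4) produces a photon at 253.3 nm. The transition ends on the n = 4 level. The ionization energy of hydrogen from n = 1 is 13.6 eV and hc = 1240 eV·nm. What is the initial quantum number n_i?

n_i = 5

The photon energy is ΔE = hc/λ = 1240 / 253.3 = 4.895 eV.
With Z = 4, ΔE = 217.6 × (1/n_f² − 1/n_i²), so 1/n_f² − 1/n_i² = 0.02250.
With n_f = 4: 1/n_i² = 1/16 − 0.02250 = 0.04000, so n_i ≈ 5.00.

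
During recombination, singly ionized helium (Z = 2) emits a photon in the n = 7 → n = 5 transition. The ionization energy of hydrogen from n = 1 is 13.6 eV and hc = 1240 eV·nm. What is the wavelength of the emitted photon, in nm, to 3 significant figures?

For Z = 2 the level energies scale as Z², so the effective Rydberg energy is 13.6 × 4 = 54.40 eV.
ΔE = 54.40 × (1/5² − 1/7²) = 54.40 × 0.01959 = 1.066 eV.
λ = hc/ΔE = 1240 / 1.066 = 1160 nm.

1160 nm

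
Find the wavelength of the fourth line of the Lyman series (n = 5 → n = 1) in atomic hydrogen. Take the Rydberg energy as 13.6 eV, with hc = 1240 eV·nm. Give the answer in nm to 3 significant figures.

The Lyman series terminates on n_f = 1; the fourth line has n_i = 1+4 = 5.
ΔE = 13.60 × (1/1² − 1/5²) = 13.06 eV.
λ = 1240 / 13.06 = 95.0 nm.

95.0 nm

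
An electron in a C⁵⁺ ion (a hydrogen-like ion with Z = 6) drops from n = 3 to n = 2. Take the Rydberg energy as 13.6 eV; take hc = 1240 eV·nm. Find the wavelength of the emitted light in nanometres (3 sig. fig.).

18.2 nm

For Z = 6 the level energies scale as Z², so the effective Rydberg energy is 13.6 × 36 = 489.6 eV.
ΔE = 489.6 × (1/2² − 1/3²) = 489.6 × 0.1389 = 68.00 eV.
λ = hc/ΔE = 1240 / 68.00 = 18.2 nm.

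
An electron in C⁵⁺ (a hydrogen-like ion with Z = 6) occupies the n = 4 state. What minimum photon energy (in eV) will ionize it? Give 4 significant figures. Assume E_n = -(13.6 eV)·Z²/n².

30.60 eV

E_n = −13.6 Z²/n² = −489.6/n² eV for Z = 6.
E_4 = −489.6/16 = −30.60 eV, so ionization (to E = 0) requires 30.60 eV.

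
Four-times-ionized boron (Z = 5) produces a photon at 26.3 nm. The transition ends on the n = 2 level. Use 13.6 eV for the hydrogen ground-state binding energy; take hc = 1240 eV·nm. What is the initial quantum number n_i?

The photon energy is ΔE = hc/λ = 1240 / 26.3 = 47.15 eV.
With Z = 5, ΔE = 340.0 × (1/n_f² − 1/n_i²), so 1/n_f² − 1/n_i² = 0.1387.
With n_f = 2: 1/n_i² = 1/4 − 0.1387 = 0.1113, so n_i ≈ 3.00.

n_i = 3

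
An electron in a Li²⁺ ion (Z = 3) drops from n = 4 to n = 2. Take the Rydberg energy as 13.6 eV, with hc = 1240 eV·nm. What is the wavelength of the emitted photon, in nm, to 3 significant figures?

For Z = 3 the level energies scale as Z², so the effective Rydberg energy is 13.6 × 9 = 122.4 eV.
ΔE = 122.4 × (1/2² − 1/4²) = 122.4 × 0.1875 = 22.95 eV.
λ = hc/ΔE = 1240 / 22.95 = 54.0 nm.

54.0 nm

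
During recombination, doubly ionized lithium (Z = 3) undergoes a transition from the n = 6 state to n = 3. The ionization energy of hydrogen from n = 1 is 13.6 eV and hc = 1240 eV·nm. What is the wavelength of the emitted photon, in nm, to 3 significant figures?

For Z = 3 the level energies scale as Z², so the effective Rydberg energy is 13.6 × 9 = 122.4 eV.
ΔE = 122.4 × (1/3² − 1/6²) = 122.4 × 0.08333 = 10.20 eV.
λ = hc/ΔE = 1240 / 10.20 = 122 nm.

122 nm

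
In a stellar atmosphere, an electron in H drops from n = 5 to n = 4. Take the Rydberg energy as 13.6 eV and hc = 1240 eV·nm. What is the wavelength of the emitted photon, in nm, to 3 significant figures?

ΔE = 13.60 × (1/4² − 1/5²) = 13.60 × 0.02250 = 0.3060 eV.
λ = hc/ΔE = 1240 / 0.3060 = 4050 nm.

4050 nm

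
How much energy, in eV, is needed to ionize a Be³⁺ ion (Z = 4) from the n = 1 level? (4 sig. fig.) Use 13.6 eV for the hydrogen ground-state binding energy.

217.6 eV

E_n = −13.6 Z²/n² = −217.6/n² eV for Z = 4.
E_1 = −217.6/1 = −217.6 eV, so ionization (to E = 0) requires 217.6 eV.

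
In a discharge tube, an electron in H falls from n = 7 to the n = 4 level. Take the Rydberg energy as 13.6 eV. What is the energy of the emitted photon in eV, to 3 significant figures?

0.572 eV

E_7 = −13.60/49 = −0.2776 eV and E_4 = −13.60/16 = −0.8500 eV.
The photon energy is |E_7 − E_4| = 0.572 eV.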